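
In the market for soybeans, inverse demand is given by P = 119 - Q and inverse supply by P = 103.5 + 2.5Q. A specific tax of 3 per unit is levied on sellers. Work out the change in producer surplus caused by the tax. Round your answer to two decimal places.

Without the tax, 119 - Q = 103.5 + 2.5Q so Q* = 4.4286 and P* = 114.5714.
A tax on sellers shifts supply up by 3: 119 - Q = 103.5 + 2.5Q + 3, so Q_t = 3.5714. Buyers pay P_b = 115.4286; sellers receive P_s = P_b - 3 = 112.4286.
PS falls from (1/2)(4.4286)(11.0714) = 24.5153 to (1/2)(3.5714)(8.9286) = 15.9439, a change of -8.5714.

-8.57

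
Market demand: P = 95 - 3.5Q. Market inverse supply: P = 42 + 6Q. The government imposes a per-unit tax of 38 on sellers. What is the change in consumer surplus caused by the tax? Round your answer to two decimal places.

-50.11

Without the tax, 95 - 3.5Q = 42 + 6Q so Q* = 5.5789 and P* = 75.4737.
With the tax, sellers need 38 more per unit: 95 - 3.5Q = 42 + 6Q + 38, so Q_t = 1.5789. Buyers pay P_b = 89.4737; sellers receive P_s = P_b - 38 = 51.4737.
CS falls from (1/2)(5.5789)(19.5263) = 54.4681 to (1/2)(1.5789)(5.5263) = 4.3629, a change of -50.1053.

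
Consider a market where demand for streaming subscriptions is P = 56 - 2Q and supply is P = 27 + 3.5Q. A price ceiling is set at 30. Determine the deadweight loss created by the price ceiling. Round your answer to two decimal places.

Free-market equilibrium: 56 - 2Q = 27 + 3.5Q gives Q* = 5.2727, P* = 45.4545.
At the ceiling price 30, quantity supplied is (30 - 27)/3.5 = 0.8571; supply is the short side, so Q = 0.8571 trades at P = 30.
The lost-trades triangle has base Q* - 0.8571 = 4.4156 and height equal to the gap between the curves at Q = 0.8571, which is 54.2857 - 30 = 24.2857. DWL = (1/2)(4.4156)(24.2857) = 53.6178.

53.62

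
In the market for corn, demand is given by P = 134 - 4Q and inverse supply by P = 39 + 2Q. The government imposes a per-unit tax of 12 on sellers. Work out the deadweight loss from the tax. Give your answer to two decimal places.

Pre-tax equilibrium: 134 - 4Q = 39 + 2Q gives Q* = 15.8333, P* = 70.6667.
A tax on sellers shifts supply up by 12: 134 - 4Q = 39 + 2Q + 12, so Q_t = 13.8333. Buyers pay P_b = 78.6667; sellers receive P_s = P_b - 12 = 66.6667.
Deadweight loss is the triangle between the curves from Q_t to Q*: (1/2)(15.8333 - 13.8333)(12) = 12.

12.00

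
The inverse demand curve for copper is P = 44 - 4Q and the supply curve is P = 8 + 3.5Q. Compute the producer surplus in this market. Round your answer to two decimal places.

Equilibrium: 44 - 4Q = 8 + 3.5Q, so Q* = 4.8 and P* = 24.8.
PS is the area between P* and the supply curve from 0 to Q*: (1/2)(4.8)(16.8) = 40.32.

40.32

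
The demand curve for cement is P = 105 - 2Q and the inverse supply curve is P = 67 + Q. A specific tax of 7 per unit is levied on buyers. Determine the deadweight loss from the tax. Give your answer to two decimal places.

Without the tax, 105 - 2Q = 67 + Q so Q* = 12.6667 and P* = 79.6667.
A tax on buyers shifts demand down by 7: (105 - 7) - 2Q = 67 + Q, so Q_t = 10.3333. Buyers pay P_b = 84.3333; sellers receive P_s = P_b - 7 = 77.3333.
The welfare triangle lost has base Q* - Q_t = 2.3333 and height t = 7, so DWL = (1/2)(2.3333)(7) = 8.1667.

8.17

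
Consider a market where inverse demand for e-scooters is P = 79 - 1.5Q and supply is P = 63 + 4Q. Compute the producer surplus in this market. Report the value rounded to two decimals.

Set 79 - 1.5Q = 63 + 4Q, which gives 16 = 5.5Q, so Q* = 2.9091 and P* = 79 - 1.5(2.9091) = 74.6364.
The supply curve's price intercept is 63, so PS = (1/2)(Q*)(P* - 63) = (1/2)(2.9091)(11.6364) = 16.9256.

16.93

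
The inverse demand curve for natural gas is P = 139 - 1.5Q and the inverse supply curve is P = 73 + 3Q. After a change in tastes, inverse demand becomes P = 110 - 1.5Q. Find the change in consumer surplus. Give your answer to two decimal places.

-110.63

Initial equilibrium: Q_0 = 14.6667, P_0 = 117; CS_0 = (1/2)(14.6667)(22) = 161.3333, PS_0 = (1/2)(14.6667)(44) = 322.6667.
New equilibrium: 110 - 1.5Q = 73 + 3Q gives Q_1 = 8.2222, P_1 = 97.6667; CS_1 = 50.7037, PS_1 = 101.4074.
Change in consumer surplus = 50.7037 - 161.3333 = -110.6296.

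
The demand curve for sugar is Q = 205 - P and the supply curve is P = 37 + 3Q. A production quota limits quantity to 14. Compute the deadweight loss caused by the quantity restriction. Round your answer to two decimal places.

Rewriting demand in inverse form: P = 205 - Q.
Without the quota, 205 - Q = 37 + 3Q gives Q* = 42.
At Q = 14 the demand price is 205 - (14) = 191 and the supply price is 37 + 3(14) = 79.
DWL = (1/2)(gap between curves at 14) x (Q* - 14) = (1/2)(112)(28) = 1568.

1568.00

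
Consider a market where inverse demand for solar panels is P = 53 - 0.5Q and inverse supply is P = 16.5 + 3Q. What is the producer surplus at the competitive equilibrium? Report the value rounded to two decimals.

163.13

Equilibrium: 53 - 0.5Q = 16.5 + 3Q, so Q* = 10.4286 and P* = 47.7857.
The supply curve's price intercept is 16.5, so PS = (1/2)(Q*)(P* - 16.5) = (1/2)(10.4286)(31.2857) = 163.1327.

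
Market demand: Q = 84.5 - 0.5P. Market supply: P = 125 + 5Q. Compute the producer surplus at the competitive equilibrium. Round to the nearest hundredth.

98.78

Rewriting demand in inverse form: P = 169 - 2Q.
Equilibrium: 169 - 2Q = 125 + 5Q, so Q* = 6.2857 and P* = 156.4286.
The supply curve's price intercept is 125, so PS = (1/2)(Q*)(P* - 125) = (1/2)(6.2857)(31.4286) = 98.7755.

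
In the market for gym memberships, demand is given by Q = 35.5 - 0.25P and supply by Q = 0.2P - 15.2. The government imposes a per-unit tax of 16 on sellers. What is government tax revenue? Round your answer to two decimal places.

Rewriting demand in inverse form: P = 142 - 4Q.
Rewriting supply in inverse form: P = 76 + 5Q.
Pre-tax equilibrium: 142 - 4Q = 76 + 5Q gives Q* = 7.3333, P* = 112.6667.
With the tax, sellers need 16 more per unit: 142 - 4Q = 76 + 5Q + 16, so Q_t = 5.5556. Buyers pay P_b = 119.7778; sellers receive P_s = P_b - 16 = 103.7778.
Tax revenue = t x Q_t = 16 x 5.5556 = 88.8889.

88.89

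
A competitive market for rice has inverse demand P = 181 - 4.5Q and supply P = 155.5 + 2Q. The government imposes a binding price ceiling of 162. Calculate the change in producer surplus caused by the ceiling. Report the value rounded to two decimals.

Without the control, 181 - 4.5Q = 155.5 + 2Q so Q* = 3.9231 and P* = 163.3462.
At P = 162, sellers supply (162 - 155.5)/2 = 3.25 while buyers want more, so the quantity traded is 3.25 at price 162.
PS goes from (1/2)(3.9231)(7.8462) = 15.3905 to 10.5625 (computed as (162 - 155.5)(3.25) - (1/2)(2)(3.25)^2), a change of -4.828.

-4.83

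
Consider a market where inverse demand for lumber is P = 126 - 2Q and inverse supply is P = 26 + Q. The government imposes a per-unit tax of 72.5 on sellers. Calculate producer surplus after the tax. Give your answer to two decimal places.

42.01

Pre-tax equilibrium: 126 - 2Q = 26 + Q gives Q* = 33.3333, P* = 59.3333.
With the tax, sellers need 72.5 more per unit: 126 - 2Q = 26 + Q + 72.5, so Q_t = 9.1667. Buyers pay P_b = 107.6667; sellers receive P_s = P_b - 72.5 = 35.1667.
PS = (1/2)(Q_t)(P_s - 26) = (1/2)(9.1667)(9.1667) = 42.0139.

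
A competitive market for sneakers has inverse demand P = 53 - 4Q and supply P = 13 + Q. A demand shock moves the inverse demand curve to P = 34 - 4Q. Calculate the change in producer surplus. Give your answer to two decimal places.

-23.18

Initial equilibrium: Q_0 = 8, P_0 = 21; CS_0 = (1/2)(8)(32) = 128, PS_0 = (1/2)(8)(8) = 32.
New equilibrium: 34 - 4Q = 13 + Q gives Q_1 = 4.2, P_1 = 17.2; CS_1 = 35.28, PS_1 = 8.82.
Change in producer surplus = 8.82 - 32 = -23.18.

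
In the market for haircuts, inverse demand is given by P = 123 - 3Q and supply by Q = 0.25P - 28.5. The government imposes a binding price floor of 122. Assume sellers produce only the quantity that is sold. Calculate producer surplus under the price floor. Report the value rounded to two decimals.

2.44

Rewriting supply in inverse form: P = 114 + 4Q.
Without the control, 123 - 3Q = 114 + 4Q so Q* = 1.2857 and P* = 119.1429.
At P = 122, buyers demand (123 - 122)/3 = 0.3333 while sellers would supply more, so the quantity traded is 0.3333 at price 122.
The supply price at Q = 0.3333 is 115.3333. PS is the trapezoid between 122 and supply over [0, 0.3333]: (1/2)[(122 - 114) + (122 - 115.3333)](0.3333) = 2.4444.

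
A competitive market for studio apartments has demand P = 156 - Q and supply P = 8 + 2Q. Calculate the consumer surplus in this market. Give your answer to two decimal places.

1216.89

Equilibrium: 156 - Q = 8 + 2Q, so Q* = 49.3333 and P* = 106.6667.
The demand choke price is 156, so CS = (1/2)(Q*)(156 - P*) = (1/2)(49.3333)(49.3333) = 1216.8889.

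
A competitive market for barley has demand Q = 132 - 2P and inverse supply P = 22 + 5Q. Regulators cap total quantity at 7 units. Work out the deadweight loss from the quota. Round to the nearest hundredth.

2.75

Rewriting demand in inverse form: P = 66 - 0.5Q.
Without the quota, 66 - 0.5Q = 22 + 5Q gives Q* = 8.
At Q = 7 the demand price is 66 - 0.5(7) = 62.5 and the supply price is 22 + 5(7) = 57.
Deadweight loss is the triangle between the curves from 7 to 8: (1/2)(62.5 - 57)(8 - 7) = 2.75.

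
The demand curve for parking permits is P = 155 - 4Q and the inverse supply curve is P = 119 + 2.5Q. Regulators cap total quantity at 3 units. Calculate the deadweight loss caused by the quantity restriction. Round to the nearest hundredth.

20.94

Without the quota, 155 - 4Q = 119 + 2.5Q gives Q* = 5.5385.
At Q = 3 the demand price is 155 - 4(3) = 143 and the supply price is 119 + 2.5(3) = 126.5.
DWL = (1/2)(gap between curves at 3) x (Q* - 3) = (1/2)(16.5)(2.5385) = 20.9423.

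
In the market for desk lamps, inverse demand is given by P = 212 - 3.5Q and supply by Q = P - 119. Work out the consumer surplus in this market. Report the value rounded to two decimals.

Rewriting supply in inverse form: P = 119 + Q.
Equilibrium: 212 - 3.5Q = 119 + Q, so Q* = 20.6667 and P* = 139.6667.
Consumer surplus is the triangle under demand above P*: (1/2)(20.6667)(212 - 139.6667) = (1/2)(20.6667)(72.3333) = 747.4444.

747.44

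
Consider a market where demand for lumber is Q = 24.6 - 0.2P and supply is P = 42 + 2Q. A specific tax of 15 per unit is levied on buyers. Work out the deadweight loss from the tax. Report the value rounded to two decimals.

16.07

Rewriting demand in inverse form: P = 123 - 5Q.
Pre-tax equilibrium: 123 - 5Q = 42 + 2Q gives Q* = 11.5714, P* = 65.1429.
With the tax, buyers' net willingness to pay falls by 15: (123 - 15) - 5Q = 42 + 2Q, so Q_t = 9.4286. Buyers pay P_b = 75.8571; sellers receive P_s = P_b - 15 = 60.8571.
Deadweight loss is the triangle between the curves from Q_t to Q*: (1/2)(11.5714 - 9.4286)(15) = 16.0714.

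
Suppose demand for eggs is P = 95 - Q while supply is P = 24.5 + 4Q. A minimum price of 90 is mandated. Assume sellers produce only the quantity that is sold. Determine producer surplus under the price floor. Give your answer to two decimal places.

Free-market equilibrium: 95 - Q = 24.5 + 4Q gives Q* = 14.1, P* = 80.9.
At P = 90, buyers demand (95 - 90)/1 = 5 while sellers would supply more, so the quantity traded is 5 at price 90.
The supply price at Q = 5 is 44.5. PS is the trapezoid between 90 and supply over [0, 5]: (1/2)[(90 - 24.5) + (90 - 44.5)](5) = 277.5.

277.50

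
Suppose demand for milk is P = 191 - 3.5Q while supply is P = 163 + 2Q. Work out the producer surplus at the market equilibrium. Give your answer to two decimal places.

25.92

Setting demand equal to supply, 28 = 5.5Q, so Q* = 5.0909 and P* = 173.1818.
Producer surplus is the triangle above supply below P*: (1/2)(5.0909)(173.1818 - 163) = (1/2)(5.0909)(10.1818) = 25.9174.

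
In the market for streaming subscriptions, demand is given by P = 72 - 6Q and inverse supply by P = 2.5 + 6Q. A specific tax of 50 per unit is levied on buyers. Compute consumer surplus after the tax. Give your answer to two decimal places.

Without the tax, 72 - 6Q = 2.5 + 6Q so Q* = 5.7917 and P* = 37.25.
A tax on buyers shifts demand down by 50: (72 - 50) - 6Q = 2.5 + 6Q, so Q_t = 1.625. Buyers pay P_b = 62.25; sellers receive P_s = P_b - 50 = 12.25.
CS = (1/2)(Q_t)(72 - P_b) = (1/2)(1.625)(9.75) = 7.9219.

7.92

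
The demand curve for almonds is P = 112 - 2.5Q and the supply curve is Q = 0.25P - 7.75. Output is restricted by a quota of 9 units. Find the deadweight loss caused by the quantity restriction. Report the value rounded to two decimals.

38.94

Rewriting supply in inverse form: P = 31 + 4Q.
Without the quota, 112 - 2.5Q = 31 + 4Q gives Q* = 12.4615.
At Q = 9 the demand price is 112 - 2.5(9) = 89.5 and the supply price is 31 + 4(9) = 67.
DWL = (1/2)(gap between curves at 9) x (Q* - 9) = (1/2)(22.5)(3.4615) = 38.9423.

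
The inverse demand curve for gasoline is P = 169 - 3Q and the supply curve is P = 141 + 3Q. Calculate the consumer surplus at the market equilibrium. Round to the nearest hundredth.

32.67

Equilibrium: 169 - 3Q = 141 + 3Q, so Q* = 4.6667 and P* = 155.
The demand choke price is 169, so CS = (1/2)(Q*)(169 - P*) = (1/2)(4.6667)(14) = 32.6667.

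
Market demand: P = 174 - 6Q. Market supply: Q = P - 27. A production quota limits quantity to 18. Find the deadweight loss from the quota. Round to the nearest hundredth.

Rewriting supply in inverse form: P = 27 + Q.
Unrestricted equilibrium: Q* = (174 - 27)/(6 + 1) = 21.
At Q = 18 the demand price is 174 - 6(18) = 66 and the supply price is 27 + (18) = 45.
Deadweight loss is the triangle between the curves from 18 to 21: (1/2)(66 - 45)(21 - 18) = 31.5.

31.50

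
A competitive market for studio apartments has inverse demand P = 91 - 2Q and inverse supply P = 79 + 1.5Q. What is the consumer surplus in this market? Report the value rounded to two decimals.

11.76

Setting demand equal to supply, 12 = 3.5Q, so Q* = 3.4286 and P* = 84.1429.
CS is the area between the demand curve and P* from 0 to Q*: (1/2)(3.4286)(6.8571) = 11.7551.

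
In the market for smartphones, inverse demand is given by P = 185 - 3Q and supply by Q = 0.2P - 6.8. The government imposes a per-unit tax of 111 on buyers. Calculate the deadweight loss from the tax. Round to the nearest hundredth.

770.06

Rewriting supply in inverse form: P = 34 + 5Q.
Pre-tax equilibrium: 185 - 3Q = 34 + 5Q gives Q* = 18.875, P* = 128.375.
With the tax, buyers' net willingness to pay falls by 111: (185 - 111) - 3Q = 34 + 5Q, so Q_t = 5. Buyers pay P_b = 170; sellers receive P_s = P_b - 111 = 59.
The welfare triangle lost has base Q* - Q_t = 13.875 and height t = 111, so DWL = (1/2)(13.875)(111) = 770.0625.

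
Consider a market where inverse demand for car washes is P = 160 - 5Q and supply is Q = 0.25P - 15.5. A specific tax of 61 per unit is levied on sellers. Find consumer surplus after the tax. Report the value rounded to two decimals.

Rewriting supply in inverse form: P = 62 + 4Q.
Without the tax, 160 - 5Q = 62 + 4Q so Q* = 10.8889 and P* = 105.5556.
A tax on sellers shifts supply up by 61: 160 - 5Q = 62 + 4Q + 61, so Q_t = 4.1111. Buyers pay P_b = 139.4444; sellers receive P_s = P_b - 61 = 78.4444.
CS = (1/2)(Q_t)(160 - P_b) = (1/2)(4.1111)(20.5556) = 42.2531.

42.25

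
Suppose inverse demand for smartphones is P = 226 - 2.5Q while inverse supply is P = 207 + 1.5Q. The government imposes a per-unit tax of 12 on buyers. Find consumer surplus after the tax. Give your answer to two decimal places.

3.83

Without the tax, 226 - 2.5Q = 207 + 1.5Q so Q* = 4.75 and P* = 214.125.
A tax on buyers shifts demand down by 12: (226 - 12) - 2.5Q = 207 + 1.5Q, so Q_t = 1.75. Buyers pay P_b = 221.625; sellers receive P_s = P_b - 12 = 209.625.
Consumer surplus is the triangle under demand above P_b: (1/2)(1.75)(226 - 221.625) = 3.8281.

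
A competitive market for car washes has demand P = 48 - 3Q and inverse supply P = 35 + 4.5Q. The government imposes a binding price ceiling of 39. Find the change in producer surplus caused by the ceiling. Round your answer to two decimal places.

Without the control, 48 - 3Q = 35 + 4.5Q so Q* = 1.7333 and P* = 42.8.
At P = 39, sellers supply (39 - 35)/4.5 = 0.8889 while buyers want more, so the quantity traded is 0.8889 at price 39.
PS goes from (1/2)(1.7333)(7.8) = 6.76 to 1.7778 (computed as (39 - 35)(0.8889) - (1/2)(4.5)(0.8889)^2), a change of -4.9822.

-4.98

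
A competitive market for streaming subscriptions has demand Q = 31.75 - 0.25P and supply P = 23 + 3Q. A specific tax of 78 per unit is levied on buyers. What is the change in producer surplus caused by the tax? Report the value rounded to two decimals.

Rewriting demand in inverse form: P = 127 - 4Q.
Pre-tax equilibrium: 127 - 4Q = 23 + 3Q gives Q* = 14.8571, P* = 67.5714.
A tax on buyers shifts demand down by 78: (127 - 78) - 4Q = 23 + 3Q, so Q_t = 3.7143. Buyers pay P_b = 112.1429; sellers receive P_s = P_b - 78 = 34.1429.
PS falls from (1/2)(14.8571)(44.5714) = 331.102 to (1/2)(3.7143)(11.1429) = 20.6939, a change of -310.4082.

-310.41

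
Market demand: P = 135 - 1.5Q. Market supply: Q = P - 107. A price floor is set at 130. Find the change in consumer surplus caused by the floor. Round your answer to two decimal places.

Rewriting supply in inverse form: P = 107 + Q.
Free-market equilibrium: 135 - 1.5Q = 107 + Q gives Q* = 11.2, P* = 118.2.
At the floor price 130, quantity demanded is (135 - 130)/1.5 = 3.3333; demand is the short side, so Q = 3.3333 trades at P = 130.
CS goes from (1/2)(11.2)(16.8) = 94.08 to 8.3333 (computed as (135 - 130)(3.3333) - (1/2)(1.5)(3.3333)^2), a change of -85.7467.

-85.75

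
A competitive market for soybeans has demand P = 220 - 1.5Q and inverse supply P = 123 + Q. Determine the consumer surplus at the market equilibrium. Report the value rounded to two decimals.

Setting demand equal to supply, 97 = 2.5Q, so Q* = 38.8 and P* = 161.8.
The demand choke price is 220, so CS = (1/2)(Q*)(220 - P*) = (1/2)(38.8)(58.2) = 1129.08.

1129.08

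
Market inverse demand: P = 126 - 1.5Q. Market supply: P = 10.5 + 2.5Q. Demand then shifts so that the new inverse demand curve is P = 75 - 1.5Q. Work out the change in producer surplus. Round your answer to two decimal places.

Initial equilibrium: Q_0 = 28.875, P_0 = 82.6875; CS_0 = (1/2)(28.875)(43.3125) = 625.3242, PS_0 = (1/2)(28.875)(72.1875) = 1042.207.
New equilibrium: 75 - 1.5Q = 10.5 + 2.5Q gives Q_1 = 16.125, P_1 = 50.8125; CS_1 = 195.0117, PS_1 = 325.0195.
Change in producer surplus = 325.0195 - 1042.207 = -717.1875.

-717.19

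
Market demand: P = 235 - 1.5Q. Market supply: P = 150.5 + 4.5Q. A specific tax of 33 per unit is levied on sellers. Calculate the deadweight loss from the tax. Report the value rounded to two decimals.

Without the tax, 235 - 1.5Q = 150.5 + 4.5Q so Q* = 14.0833 and P* = 213.875.
A tax on sellers shifts supply up by 33: 235 - 1.5Q = 150.5 + 4.5Q + 33, so Q_t = 8.5833. Buyers pay P_b = 222.125; sellers receive P_s = P_b - 33 = 189.125.
The welfare triangle lost has base Q* - Q_t = 5.5 and height t = 33, so DWL = (1/2)(5.5)(33) = 90.75.

90.75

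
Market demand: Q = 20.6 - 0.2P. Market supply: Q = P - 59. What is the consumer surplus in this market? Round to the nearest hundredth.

134.44

Rewriting demand in inverse form: P = 103 - 5Q.
Rewriting supply in inverse form: P = 59 + Q.
Equilibrium: 103 - 5Q = 59 + Q, so Q* = 7.3333 and P* = 66.3333.
The demand choke price is 103, so CS = (1/2)(Q*)(103 - P*) = (1/2)(7.3333)(36.6667) = 134.4444.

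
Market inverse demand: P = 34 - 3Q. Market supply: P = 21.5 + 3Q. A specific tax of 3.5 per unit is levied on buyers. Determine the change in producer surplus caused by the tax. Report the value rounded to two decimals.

-3.14

Without the tax, 34 - 3Q = 21.5 + 3Q so Q* = 2.0833 and P* = 27.75.
A tax on buyers shifts demand down by 3.5: (34 - 3.5) - 3Q = 21.5 + 3Q, so Q_t = 1.5. Buyers pay P_b = 29.5; sellers receive P_s = P_b - 3.5 = 26.
PS falls from (1/2)(2.0833)(6.25) = 6.5104 to (1/2)(1.5)(4.5) = 3.375, a change of -3.1354.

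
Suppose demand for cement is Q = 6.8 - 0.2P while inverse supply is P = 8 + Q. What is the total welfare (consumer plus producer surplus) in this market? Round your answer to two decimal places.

Rewriting demand in inverse form: P = 34 - 5Q.
Equilibrium: 34 - 5Q = 8 + Q, so Q* = 4.3333 and P* = 12.3333.
CS = (1/2)(4.3333)(21.6667) = 46.9444 and PS = (1/2)(4.3333)(4.3333) = 9.3889, so total surplus = 56.3333.

56.33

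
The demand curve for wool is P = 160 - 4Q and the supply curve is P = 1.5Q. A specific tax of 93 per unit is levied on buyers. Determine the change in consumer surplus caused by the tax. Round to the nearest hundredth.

Pre-tax equilibrium: 160 - 4Q = 1.5Q gives Q* = 29.0909, P* = 43.6364.
With the tax, buyers' net willingness to pay falls by 93: (160 - 93) - 4Q = 1.5Q, so Q_t = 12.1818. Buyers pay P_b = 111.2727; sellers receive P_s = P_b - 93 = 18.2727.
Consumers lose the trapezoid between P* and P_b out to Q_t plus the triangle from Q_t to Q*: change in CS = 296.7934 - 1692.562 = -1395.7686.

-1395.77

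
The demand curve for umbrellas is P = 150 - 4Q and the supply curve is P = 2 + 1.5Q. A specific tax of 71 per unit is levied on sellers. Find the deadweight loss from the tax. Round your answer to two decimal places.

Pre-tax equilibrium: 150 - 4Q = 2 + 1.5Q gives Q* = 26.9091, P* = 42.3636.
With the tax, sellers need 71 more per unit: 150 - 4Q = 2 + 1.5Q + 71, so Q_t = 14. Buyers pay P_b = 94; sellers receive P_s = P_b - 71 = 23.
Deadweight loss is the triangle between the curves from Q_t to Q*: (1/2)(26.9091 - 14)(71) = 458.2727.

458.27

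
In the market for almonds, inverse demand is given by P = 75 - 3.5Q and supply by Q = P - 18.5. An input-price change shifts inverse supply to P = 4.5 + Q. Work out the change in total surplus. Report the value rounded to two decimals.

Rewriting supply in inverse form: P = 18.5 + Q.
Initial equilibrium: Q_0 = 12.5556, P_0 = 31.0556; CS_0 = (1/2)(12.5556)(43.9444) = 275.8735, PS_0 = (1/2)(12.5556)(12.5556) = 78.821.
New equilibrium: 75 - 3.5Q = 4.5 + Q gives Q_1 = 15.6667, P_1 = 20.1667; CS_1 = 429.5278, PS_1 = 122.7222.
Change in total surplus = (429.5278 + 122.7222) - (275.8735 + 78.821) = 197.5556.

197.56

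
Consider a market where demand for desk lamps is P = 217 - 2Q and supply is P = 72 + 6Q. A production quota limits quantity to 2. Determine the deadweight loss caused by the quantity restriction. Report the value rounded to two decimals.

1040.06

Without the quota, 217 - 2Q = 72 + 6Q gives Q* = 18.125.
At Q = 2 the demand price is 217 - 2(2) = 213 and the supply price is 72 + 6(2) = 84.
Deadweight loss is the triangle between the curves from 2 to 18.125: (1/2)(213 - 84)(18.125 - 2) = 1040.0625.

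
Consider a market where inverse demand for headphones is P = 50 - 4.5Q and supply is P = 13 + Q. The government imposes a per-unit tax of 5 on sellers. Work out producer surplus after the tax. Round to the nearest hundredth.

16.93

Without the tax, 50 - 4.5Q = 13 + Q so Q* = 6.7273 and P* = 19.7273.
With the tax, sellers need 5 more per unit: 50 - 4.5Q = 13 + Q + 5, so Q_t = 5.8182. Buyers pay P_b = 23.8182; sellers receive P_s = P_b - 5 = 18.8182.
PS = (1/2)(Q_t)(P_s - 13) = (1/2)(5.8182)(5.8182) = 16.9256.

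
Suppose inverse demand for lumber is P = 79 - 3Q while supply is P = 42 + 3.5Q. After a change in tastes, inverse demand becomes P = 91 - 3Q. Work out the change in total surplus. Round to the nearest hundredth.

Initial equilibrium: Q_0 = 5.6923, P_0 = 61.9231; CS_0 = (1/2)(5.6923)(17.0769) = 48.6036, PS_0 = (1/2)(5.6923)(19.9231) = 56.7041.
New equilibrium: 91 - 3Q = 42 + 3.5Q gives Q_1 = 7.5385, P_1 = 68.3846; CS_1 = 85.2426, PS_1 = 99.4497.
Change in total surplus = (85.2426 + 99.4497) - (48.6036 + 56.7041) = 79.3846.

79.38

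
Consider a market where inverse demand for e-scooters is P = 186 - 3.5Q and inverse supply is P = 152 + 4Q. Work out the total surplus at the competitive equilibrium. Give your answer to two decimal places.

77.07

Set 186 - 3.5Q = 152 + 4Q, which gives 34 = 7.5Q, so Q* = 4.5333 and P* = 186 - 3.5(4.5333) = 170.1333.
CS = (1/2)(4.5333)(15.8667) = 35.9644 and PS = (1/2)(4.5333)(18.1333) = 41.1022, so total surplus = 77.0667.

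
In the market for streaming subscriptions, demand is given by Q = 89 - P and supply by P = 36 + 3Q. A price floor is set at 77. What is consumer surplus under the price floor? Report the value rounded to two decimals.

72.00

Rewriting demand in inverse form: P = 89 - Q.
Without the control, 89 - Q = 36 + 3Q so Q* = 13.25 and P* = 75.75.
At the floor price 77, quantity demanded is (89 - 77)/1 = 12; demand is the short side, so Q = 12 trades at P = 77.
CS is the triangle under demand above 77: (1/2)(12)(89 - 77) = 72.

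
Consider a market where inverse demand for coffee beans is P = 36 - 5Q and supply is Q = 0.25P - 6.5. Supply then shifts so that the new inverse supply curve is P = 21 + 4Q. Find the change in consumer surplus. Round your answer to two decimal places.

3.86

Rewriting supply in inverse form: P = 26 + 4Q.
Initial equilibrium: Q_0 = 1.1111, P_0 = 30.4444; CS_0 = (1/2)(1.1111)(5.5556) = 3.0864, PS_0 = (1/2)(1.1111)(4.4444) = 2.4691.
New equilibrium: 36 - 5Q = 21 + 4Q gives Q_1 = 1.6667, P_1 = 27.6667; CS_1 = 6.9444, PS_1 = 5.5556.
Change in consumer surplus = 6.9444 - 3.0864 = 3.858.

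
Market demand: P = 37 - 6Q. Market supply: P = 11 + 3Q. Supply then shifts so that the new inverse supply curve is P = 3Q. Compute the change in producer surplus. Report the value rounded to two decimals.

12.83

Initial equilibrium: Q_0 = 2.8889, P_0 = 19.6667; CS_0 = (1/2)(2.8889)(17.3333) = 25.037, PS_0 = (1/2)(2.8889)(8.6667) = 12.5185.
New equilibrium: 37 - 6Q = 3Q gives Q_1 = 4.1111, P_1 = 12.3333; CS_1 = 50.7037, PS_1 = 25.3519.
Change in producer surplus = 25.3519 - 12.5185 = 12.8333.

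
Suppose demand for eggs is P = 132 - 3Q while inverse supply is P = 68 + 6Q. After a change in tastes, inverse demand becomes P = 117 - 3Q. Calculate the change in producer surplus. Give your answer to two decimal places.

Initial equilibrium: Q_0 = 7.1111, P_0 = 110.6667; CS_0 = (1/2)(7.1111)(21.3333) = 75.8519, PS_0 = (1/2)(7.1111)(42.6667) = 151.7037.
New equilibrium: 117 - 3Q = 68 + 6Q gives Q_1 = 5.4444, P_1 = 100.6667; CS_1 = 44.463, PS_1 = 88.9259.
Change in producer surplus = 88.9259 - 151.7037 = -62.7778.

-62.78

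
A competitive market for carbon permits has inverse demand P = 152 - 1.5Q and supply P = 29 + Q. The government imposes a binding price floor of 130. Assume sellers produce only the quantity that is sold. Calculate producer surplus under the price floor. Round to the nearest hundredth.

Free-market equilibrium: 152 - 1.5Q = 29 + Q gives Q* = 49.2, P* = 78.2.
At P = 130, buyers demand (152 - 130)/1.5 = 14.6667 while sellers would supply more, so the quantity traded is 14.6667 at price 130.
The supply price at Q = 14.6667 is 43.6667. PS is the trapezoid between 130 and supply over [0, 14.6667]: (1/2)[(130 - 29) + (130 - 43.6667)](14.6667) = 1373.7778.

1373.78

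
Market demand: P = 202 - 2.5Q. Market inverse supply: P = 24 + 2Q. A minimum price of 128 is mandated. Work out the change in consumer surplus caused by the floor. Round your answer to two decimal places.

-860.60

Free-market equilibrium: 202 - 2.5Q = 24 + 2Q gives Q* = 39.5556, P* = 103.1111.
At P = 128, buyers demand (202 - 128)/2.5 = 29.6 while sellers would supply more, so the quantity traded is 29.6 at price 128.
CS goes from (1/2)(39.5556)(98.8889) = 1955.8025 to 1095.2 (computed as (202 - 128)(29.6) - (1/2)(2.5)(29.6)^2), a change of -860.6025.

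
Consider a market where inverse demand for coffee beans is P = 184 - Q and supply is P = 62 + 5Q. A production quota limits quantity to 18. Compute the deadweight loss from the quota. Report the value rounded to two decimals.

16.33

Without the quota, 184 - Q = 62 + 5Q gives Q* = 20.3333.
At Q = 18 the demand price is 184 - (18) = 166 and the supply price is 62 + 5(18) = 152.
DWL = (1/2)(gap between curves at 18) x (Q* - 18) = (1/2)(14)(2.3333) = 16.3333.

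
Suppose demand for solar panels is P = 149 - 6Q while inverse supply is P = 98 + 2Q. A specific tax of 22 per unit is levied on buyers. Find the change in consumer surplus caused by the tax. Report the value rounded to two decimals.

-82.50

Pre-tax equilibrium: 149 - 6Q = 98 + 2Q gives Q* = 6.375, P* = 110.75.
With the tax, buyers' net willingness to pay falls by 22: (149 - 22) - 6Q = 98 + 2Q, so Q_t = 3.625. Buyers pay P_b = 127.25; sellers receive P_s = P_b - 22 = 105.25.
CS falls from (1/2)(6.375)(38.25) = 121.9219 to (1/2)(3.625)(21.75) = 39.4219, a change of -82.5.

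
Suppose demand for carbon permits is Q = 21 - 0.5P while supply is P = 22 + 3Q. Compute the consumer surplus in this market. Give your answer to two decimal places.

16.00

Rewriting demand in inverse form: P = 42 - 2Q.
Setting demand equal to supply, 20 = 5Q, so Q* = 4 and P* = 34.
Consumer surplus is the triangle under demand above P*: (1/2)(4)(42 - 34) = (1/2)(4)(8) = 16.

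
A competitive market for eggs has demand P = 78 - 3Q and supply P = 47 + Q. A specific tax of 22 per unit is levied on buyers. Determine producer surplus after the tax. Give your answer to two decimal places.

2.53

Pre-tax equilibrium: 78 - 3Q = 47 + Q gives Q* = 7.75, P* = 54.75.
A tax on buyers shifts demand down by 22: (78 - 22) - 3Q = 47 + Q, so Q_t = 2.25. Buyers pay P_b = 71.25; sellers receive P_s = P_b - 22 = 49.25.
Producer surplus is the triangle above supply below P_s: (1/2)(2.25)(49.25 - 47) = 2.5312.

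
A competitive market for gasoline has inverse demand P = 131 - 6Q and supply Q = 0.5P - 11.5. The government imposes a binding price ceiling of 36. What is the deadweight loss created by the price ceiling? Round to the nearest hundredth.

196.00

Rewriting supply in inverse form: P = 23 + 2Q.
Without the control, 131 - 6Q = 23 + 2Q so Q* = 13.5 and P* = 50.
At P = 36, sellers supply (36 - 23)/2 = 6.5 while buyers want more, so the quantity traded is 6.5 at price 36.
At Q = 6.5 the demand price is 92 and the supply price is 36. Deadweight loss is the triangle between the curves from 6.5 to 13.5: (1/2)(92 - 36)(13.5 - 6.5) = 196.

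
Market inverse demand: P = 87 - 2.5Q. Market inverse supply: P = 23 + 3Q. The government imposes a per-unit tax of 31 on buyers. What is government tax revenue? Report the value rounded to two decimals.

186.00

Pre-tax equilibrium: 87 - 2.5Q = 23 + 3Q gives Q* = 11.6364, P* = 57.9091.
A tax on buyers shifts demand down by 31: (87 - 31) - 2.5Q = 23 + 3Q, so Q_t = 6. Buyers pay P_b = 72; sellers receive P_s = P_b - 31 = 41.
Revenue is the tax times quantity traded: 31 x 6 = 186.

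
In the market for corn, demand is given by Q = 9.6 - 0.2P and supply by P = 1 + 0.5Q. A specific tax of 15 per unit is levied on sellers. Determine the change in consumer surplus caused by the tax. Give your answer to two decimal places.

-97.93

Rewriting demand in inverse form: P = 48 - 5Q.
Pre-tax equilibrium: 48 - 5Q = 1 + 0.5Q gives Q* = 8.5455, P* = 5.2727.
A tax on sellers shifts supply up by 15: 48 - 5Q = 1 + 0.5Q + 15, so Q_t = 5.8182. Buyers pay P_b = 18.9091; sellers receive P_s = P_b - 15 = 3.9091.
Consumers lose the trapezoid between P* and P_b out to Q_t plus the triangle from Q_t to Q*: change in CS = 84.6281 - 182.562 = -97.9339.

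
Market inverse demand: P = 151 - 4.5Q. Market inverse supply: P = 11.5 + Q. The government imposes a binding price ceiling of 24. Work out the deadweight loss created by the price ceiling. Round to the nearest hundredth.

455.05

Free-market equilibrium: 151 - 4.5Q = 11.5 + Q gives Q* = 25.3636, P* = 36.8636.
At P = 24, sellers supply (24 - 11.5)/1 = 12.5 while buyers want more, so the quantity traded is 12.5 at price 24.
At Q = 12.5 the demand price is 94.75 and the supply price is 24. Deadweight loss is the triangle between the curves from 12.5 to 25.3636: (1/2)(94.75 - 24)(25.3636 - 12.5) = 455.0511.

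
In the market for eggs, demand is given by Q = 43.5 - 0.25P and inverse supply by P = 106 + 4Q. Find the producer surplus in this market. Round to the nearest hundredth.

144.50

Rewriting demand in inverse form: P = 174 - 4Q.
Setting demand equal to supply, 68 = 8Q, so Q* = 8.5 and P* = 140.
The supply curve's price intercept is 106, so PS = (1/2)(Q*)(P* - 106) = (1/2)(8.5)(34) = 144.5.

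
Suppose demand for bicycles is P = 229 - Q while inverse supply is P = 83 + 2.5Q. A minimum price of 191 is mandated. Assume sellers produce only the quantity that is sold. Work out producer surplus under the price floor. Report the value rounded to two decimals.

Free-market equilibrium: 229 - Q = 83 + 2.5Q gives Q* = 41.7143, P* = 187.2857.
At P = 191, buyers demand (229 - 191)/1 = 38 while sellers would supply more, so the quantity traded is 38 at price 191.
The supply price at Q = 38 is 178. PS is the trapezoid between 191 and supply over [0, 38]: (1/2)[(191 - 83) + (191 - 178)](38) = 2299.

2299.00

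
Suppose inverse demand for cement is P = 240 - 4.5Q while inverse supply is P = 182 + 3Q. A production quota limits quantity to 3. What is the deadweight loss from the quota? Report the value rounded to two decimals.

84.02

Without the quota, 240 - 4.5Q = 182 + 3Q gives Q* = 7.7333.
At Q = 3 the demand price is 240 - 4.5(3) = 226.5 and the supply price is 182 + 3(3) = 191.
Deadweight loss is the triangle between the curves from 3 to 7.7333: (1/2)(226.5 - 191)(7.7333 - 3) = 84.0167.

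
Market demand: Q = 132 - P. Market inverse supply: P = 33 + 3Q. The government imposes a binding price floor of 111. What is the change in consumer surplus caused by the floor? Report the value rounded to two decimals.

Rewriting demand in inverse form: P = 132 - Q.
Free-market equilibrium: 132 - Q = 33 + 3Q gives Q* = 24.75, P* = 107.25.
At the floor price 111, quantity demanded is (132 - 111)/1 = 21; demand is the short side, so Q = 21 trades at P = 111.
CS goes from (1/2)(24.75)(24.75) = 306.2812 to 220.5 (computed as (132 - 111)(21) - (1/2)(1)(21)^2), a change of -85.7812.

-85.78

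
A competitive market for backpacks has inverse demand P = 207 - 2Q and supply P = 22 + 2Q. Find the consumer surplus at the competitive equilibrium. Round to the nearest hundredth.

Set 207 - 2Q = 22 + 2Q, which gives 185 = 4Q, so Q* = 46.25 and P* = 207 - 2(46.25) = 114.5.
The demand choke price is 207, so CS = (1/2)(Q*)(207 - P*) = (1/2)(46.25)(92.5) = 2139.0625.

2139.06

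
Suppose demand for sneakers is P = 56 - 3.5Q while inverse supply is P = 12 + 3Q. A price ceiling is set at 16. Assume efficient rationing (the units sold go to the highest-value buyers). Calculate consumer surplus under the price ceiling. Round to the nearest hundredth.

Without the control, 56 - 3.5Q = 12 + 3Q so Q* = 6.7692 and P* = 32.3077.
At the ceiling price 16, quantity supplied is (16 - 12)/3 = 1.3333; supply is the short side, so Q = 1.3333 trades at P = 16.
The demand price at Q = 1.3333 is 51.3333. CS is the trapezoid between demand and 16 over [0, 1.3333]: (1/2)[(56 - 16) + (51.3333 - 16)](1.3333) = 50.2222.

50.22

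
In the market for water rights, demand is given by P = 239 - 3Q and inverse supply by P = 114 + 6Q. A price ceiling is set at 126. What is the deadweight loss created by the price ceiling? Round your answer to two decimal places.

Without the control, 239 - 3Q = 114 + 6Q so Q* = 13.8889 and P* = 197.3333.
At P = 126, sellers supply (126 - 114)/6 = 2 while buyers want more, so the quantity traded is 2 at price 126.
At Q = 2 the demand price is 233 and the supply price is 126. Deadweight loss is the triangle between the curves from 2 to 13.8889: (1/2)(233 - 126)(13.8889 - 2) = 636.0556.

636.06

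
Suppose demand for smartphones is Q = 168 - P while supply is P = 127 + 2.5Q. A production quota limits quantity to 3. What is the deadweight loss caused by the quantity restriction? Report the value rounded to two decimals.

Rewriting demand in inverse form: P = 168 - Q.
Without the quota, 168 - Q = 127 + 2.5Q gives Q* = 11.7143.
At Q = 3 the demand price is 168 - (3) = 165 and the supply price is 127 + 2.5(3) = 134.5.
Deadweight loss is the triangle between the curves from 3 to 11.7143: (1/2)(165 - 134.5)(11.7143 - 3) = 132.8929.

132.89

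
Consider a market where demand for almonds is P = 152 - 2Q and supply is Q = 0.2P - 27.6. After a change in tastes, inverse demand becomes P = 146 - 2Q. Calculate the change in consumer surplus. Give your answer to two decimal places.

-2.69

Rewriting supply in inverse form: P = 138 + 5Q.
Initial equilibrium: Q_0 = 2, P_0 = 148; CS_0 = (1/2)(2)(4) = 4, PS_0 = (1/2)(2)(10) = 10.
New equilibrium: 146 - 2Q = 138 + 5Q gives Q_1 = 1.1429, P_1 = 143.7143; CS_1 = 1.3061, PS_1 = 3.2653.
Change in consumer surplus = 1.3061 - 4 = -2.6939.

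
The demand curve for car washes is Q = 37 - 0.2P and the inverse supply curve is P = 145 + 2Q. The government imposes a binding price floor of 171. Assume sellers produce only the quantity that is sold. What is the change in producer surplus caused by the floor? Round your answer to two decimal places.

32.31

Rewriting demand in inverse form: P = 185 - 5Q.
Without the control, 185 - 5Q = 145 + 2Q so Q* = 5.7143 and P* = 156.4286.
At P = 171, buyers demand (185 - 171)/5 = 2.8 while sellers would supply more, so the quantity traded is 2.8 at price 171.
PS goes from (1/2)(5.7143)(11.4286) = 32.6531 to 64.96 (computed as (171 - 145)(2.8) - (1/2)(2)(2.8)^2), a change of 32.3069.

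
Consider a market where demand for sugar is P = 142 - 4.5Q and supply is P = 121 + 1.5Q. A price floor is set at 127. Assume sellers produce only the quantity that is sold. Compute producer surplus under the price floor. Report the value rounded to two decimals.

Free-market equilibrium: 142 - 4.5Q = 121 + 1.5Q gives Q* = 3.5, P* = 126.25.
At P = 127, buyers demand (142 - 127)/4.5 = 3.3333 while sellers would supply more, so the quantity traded is 3.3333 at price 127.
The supply price at Q = 3.3333 is 126. PS is the trapezoid between 127 and supply over [0, 3.3333]: (1/2)[(127 - 121) + (127 - 126)](3.3333) = 11.6667.

11.67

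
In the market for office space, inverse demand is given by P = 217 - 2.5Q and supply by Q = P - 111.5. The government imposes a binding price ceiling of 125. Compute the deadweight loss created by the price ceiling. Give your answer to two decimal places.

484.72

Rewriting supply in inverse form: P = 111.5 + Q.
Free-market equilibrium: 217 - 2.5Q = 111.5 + Q gives Q* = 30.1429, P* = 141.6429.
At the ceiling price 125, quantity supplied is (125 - 111.5)/1 = 13.5; supply is the short side, so Q = 13.5 trades at P = 125.
At Q = 13.5 the demand price is 183.25 and the supply price is 125. Deadweight loss is the triangle between the curves from 13.5 to 30.1429: (1/2)(183.25 - 125)(30.1429 - 13.5) = 484.7232.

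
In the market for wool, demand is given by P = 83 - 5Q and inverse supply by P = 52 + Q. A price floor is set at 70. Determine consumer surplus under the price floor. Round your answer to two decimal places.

16.90

Free-market equilibrium: 83 - 5Q = 52 + Q gives Q* = 5.1667, P* = 57.1667.
At P = 70, buyers demand (83 - 70)/5 = 2.6 while sellers would supply more, so the quantity traded is 2.6 at price 70.
CS is the triangle under demand above 70: (1/2)(2.6)(83 - 70) = 16.9.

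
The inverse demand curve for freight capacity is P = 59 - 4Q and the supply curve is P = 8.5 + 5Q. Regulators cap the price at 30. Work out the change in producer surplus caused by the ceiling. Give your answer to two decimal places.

-32.49

Without the control, 59 - 4Q = 8.5 + 5Q so Q* = 5.6111 and P* = 36.5556.
At P = 30, sellers supply (30 - 8.5)/5 = 4.3 while buyers want more, so the quantity traded is 4.3 at price 30.
PS goes from (1/2)(5.6111)(28.0556) = 78.7114 to 46.225 (computed as (30 - 8.5)(4.3) - (1/2)(5)(4.3)^2), a change of -32.4864.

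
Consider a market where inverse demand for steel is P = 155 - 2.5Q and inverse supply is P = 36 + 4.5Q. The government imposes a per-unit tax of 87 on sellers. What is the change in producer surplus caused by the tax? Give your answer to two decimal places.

Without the tax, 155 - 2.5Q = 36 + 4.5Q so Q* = 17 and P* = 112.5.
A tax on sellers shifts supply up by 87: 155 - 2.5Q = 36 + 4.5Q + 87, so Q_t = 4.5714. Buyers pay P_b = 143.5714; sellers receive P_s = P_b - 87 = 56.5714.
PS falls from (1/2)(17)(76.5) = 650.25 to (1/2)(4.5714)(20.5714) = 47.0204, a change of -603.2296.

-603.23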